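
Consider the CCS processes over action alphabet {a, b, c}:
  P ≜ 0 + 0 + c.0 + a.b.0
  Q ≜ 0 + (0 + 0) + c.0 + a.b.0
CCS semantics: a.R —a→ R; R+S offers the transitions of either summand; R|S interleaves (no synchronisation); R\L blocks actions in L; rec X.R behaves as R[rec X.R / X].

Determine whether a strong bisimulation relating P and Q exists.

P ~ Q

LTS(P): 3 reachable states
  s0 = 0 + 0 + c.0 + a.b.0 has moves --a--▸ s1, --c--▸ s2
  s1 = b.0 has moves --b--▸ s2
  s2 = 0 has moves ·
LTS(Q): 3 reachable states
  t0 = 0 + (0 + 0) + c.0 + a.b.0 has moves --a--▸ t1, --c--▸ t2
  t1 = b.0 has moves --b--▸ t2
  t2 = 0 has moves ·
Bisimilarity quotient blocks:
  B0 = {s0, t0}
  B1 = {s1, t1}
  B2 = {s2, t2}
s0 ∈ B0, t0 ∈ B0 → same block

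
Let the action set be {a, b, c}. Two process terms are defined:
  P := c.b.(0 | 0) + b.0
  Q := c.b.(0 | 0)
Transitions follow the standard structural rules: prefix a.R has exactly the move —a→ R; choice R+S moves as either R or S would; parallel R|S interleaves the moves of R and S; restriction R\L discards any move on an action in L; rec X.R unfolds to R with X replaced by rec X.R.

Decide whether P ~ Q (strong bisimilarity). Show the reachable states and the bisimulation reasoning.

P ≁ Q

LTS(P): 4 reachable states
  p0 = c.b.(0 | 0) + b.0 | ··b··> p1, ··c··> p2
  p1 = 0 | stopped
  p2 = b.(0 | 0) | ··b··> p3
  p3 = 0 | 0 | stopped
LTS(Q): 3 reachable states
  q0 = c.b.(0 | 0) | ··c··> q1
  q1 = b.(0 | 0) | ··b··> q2
  q2 = 0 | 0 | stopped
Partition-refinement fixed point:
  B0 = {p0}
  B1 = {p2, q1}
  B2 = {p1, p3, q2}
  B3 = {q0}
p0 ∈ B0, q0 ∈ B3 → different blocks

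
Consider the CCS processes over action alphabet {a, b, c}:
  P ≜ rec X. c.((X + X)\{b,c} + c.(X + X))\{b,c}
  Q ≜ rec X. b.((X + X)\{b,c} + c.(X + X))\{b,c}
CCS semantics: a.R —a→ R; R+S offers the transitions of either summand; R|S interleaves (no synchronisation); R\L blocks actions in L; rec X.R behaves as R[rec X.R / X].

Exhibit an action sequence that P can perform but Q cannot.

Reachable graph of P (2 states):
  u0 = rec X. c.((X + X)\{b,c} + c.(X + X))\{b,c} has moves =c=> u1
  u1 = (((rec X. c.((X + X)\{b,c} + c.(X + X))\{b,c}) + (rec X. c.((X + X)\{b,c} + c.(X + X))\{b,c}))\{b,c} + c.((rec X. c.((X + X)\{b,c} + c.(X + X))\{b,c}) + (rec X. c.((X + X)\{b,c} + c.(X + X))\{b,c})))\{b,c} has moves ·
Reachable graph of Q (2 states):
  v0 = rec X. b.((X + X)\{b,c} + c.(X + X))\{b,c} has moves =b=> v1
  v1 = (((rec X. b.((X + X)\{b,c} + c.(X + X))\{b,c}) + (rec X. b.((X + X)\{b,c} + c.(X + X))\{b,c}))\{b,c} + c.((rec X. b.((X + X)\{b,c} + c.(X + X))\{b,c}) + (rec X. b.((X + X)\{b,c} + c.(X + X))\{b,c})))\{b,c} has moves ·
Run σ = ⟨c⟩ on P: start {u0}
  [1] c ⇒ {u1}
  ✓ P
Run σ = ⟨c⟩ on Q: start {v0}
  [1] c ⇒ no successor for Q

c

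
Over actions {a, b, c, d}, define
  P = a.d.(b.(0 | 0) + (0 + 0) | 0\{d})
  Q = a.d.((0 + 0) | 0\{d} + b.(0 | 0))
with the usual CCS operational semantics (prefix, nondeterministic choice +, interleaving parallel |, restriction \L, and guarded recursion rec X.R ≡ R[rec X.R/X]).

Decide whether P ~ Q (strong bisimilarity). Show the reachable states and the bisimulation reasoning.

P ~ Q

LTS(P): 4 reachable states
  p0 = a.d.(b.(0 | 0) + (0 + 0) | 0\{d}) → -a-> p1
  p1 = d.(b.(0 | 0) + (0 + 0) | 0\{d}) → -d-> p2
  p2 = b.(0 | 0) + (0 + 0) | 0\{d} → -b-> p3
  p3 = 0 | 0 → deadlocked
LTS(Q): 4 reachable states
  q0 = a.d.((0 + 0) | 0\{d} + b.(0 | 0)) → -a-> q1
  q1 = d.((0 + 0) | 0\{d} + b.(0 | 0)) → -d-> q2
  q2 = (0 + 0) | 0\{d} + b.(0 | 0) → -b-> q3
  q3 = 0 | 0 → deadlocked
Bisimilarity quotient blocks:
  B0 = {p0, q0}
  B1 = {p1, q1}
  B2 = {p2, q2}
  B3 = {p3, q3}
p0 ∈ B0, q0 ∈ B0 → same block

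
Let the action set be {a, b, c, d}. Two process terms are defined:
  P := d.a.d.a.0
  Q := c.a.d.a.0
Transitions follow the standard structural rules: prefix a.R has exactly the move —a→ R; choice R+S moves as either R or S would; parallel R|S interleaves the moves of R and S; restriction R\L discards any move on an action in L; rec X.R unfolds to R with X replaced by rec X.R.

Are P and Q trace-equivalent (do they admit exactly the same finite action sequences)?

P's transition system — 5 states:
  m0 = d.a.d.a.0 :: —d→ m1
  m1 = a.d.a.0 :: —a→ m2
  m2 = d.a.0 :: —d→ m3
  m3 = a.0 :: —a→ m4
  m4 = 0 :: (no moves)
Q's transition system — 5 states:
  n0 = c.a.d.a.0 :: —c→ n1
  n1 = a.d.a.0 :: —a→ n2
  n2 = d.a.0 :: —d→ n3
  n3 = a.0 :: —a→ n4
  n4 = 0 :: (no moves)
Run σ = ⟨d⟩ on P: start {m0}
  [1] d ⇒ {m1}
  P completes σ.
Run σ = ⟨d⟩ on Q: start {n0}
  [1] d ⇒ no successor for Q

NO — witness ⟨d⟩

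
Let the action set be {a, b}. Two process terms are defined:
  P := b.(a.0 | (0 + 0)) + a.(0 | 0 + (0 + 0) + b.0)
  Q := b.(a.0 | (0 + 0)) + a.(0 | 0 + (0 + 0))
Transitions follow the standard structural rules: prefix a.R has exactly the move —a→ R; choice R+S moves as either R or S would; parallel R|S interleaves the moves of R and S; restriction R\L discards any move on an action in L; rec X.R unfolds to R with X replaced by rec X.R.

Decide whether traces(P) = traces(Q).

NO — witness ⟨ab⟩

LTS(P): 5 reachable states
  s0 = b.(a.0 | (0 + 0)) + a.(0 | 0 + (0 + 0) + b.0) :: -a-> s1, -b-> s2
  s1 = 0 | 0 + (0 + 0) + b.0 :: -b-> s3
  s2 = a.0 | (0 + 0) :: -a-> s4
  s3 = 0 :: ·
  s4 = 0 | (0 + 0) :: ·
LTS(Q): 4 reachable states
  t0 = b.(a.0 | (0 + 0)) + a.(0 | 0 + (0 + 0)) :: -a-> t1, -b-> t2
  t1 = 0 | 0 + (0 + 0) :: ·
  t2 = a.0 | (0 + 0) :: -a-> t3
  t3 = 0 | (0 + 0) :: ·
Executing ab from P (initial set {s0}):
  [1] a ⇒ {s1}
  [2] b ⇒ {s3}
  ✓ P
Executing ab from Q (initial set {t0}):
  [1] a ⇒ {t1}
  [2] b ⇒ no successor for Q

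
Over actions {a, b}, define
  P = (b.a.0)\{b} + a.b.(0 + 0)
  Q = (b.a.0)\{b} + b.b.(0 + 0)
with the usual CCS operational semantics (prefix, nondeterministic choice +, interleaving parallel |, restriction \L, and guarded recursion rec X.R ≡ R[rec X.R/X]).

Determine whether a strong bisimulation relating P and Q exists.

NO

Reachable graph of P (3 states):
  s0 = (b.a.0)\{b} + a.b.(0 + 0) :: —a→ s1
  s1 = b.(0 + 0) :: —b→ s2
  s2 = 0 + 0 :: deadlocked
Reachable graph of Q (3 states):
  t0 = (b.a.0)\{b} + b.b.(0 + 0) :: —b→ t1
  t1 = b.(0 + 0) :: —b→ t2
  t2 = 0 + 0 :: deadlocked
Coarsest stable partition (strong bisimilarity classes):
  B0 = {s0}
  B1 = {s1, t1}
  B2 = {s2, t2}
  B3 = {t0}
s0 ∈ B0, t0 ∈ B3 → different blocks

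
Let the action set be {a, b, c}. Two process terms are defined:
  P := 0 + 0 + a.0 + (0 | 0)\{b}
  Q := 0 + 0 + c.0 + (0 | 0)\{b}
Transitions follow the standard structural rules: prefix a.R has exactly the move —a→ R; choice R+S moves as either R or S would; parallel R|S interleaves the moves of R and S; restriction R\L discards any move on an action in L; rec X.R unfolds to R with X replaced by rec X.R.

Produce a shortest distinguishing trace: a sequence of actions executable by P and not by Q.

a

P's transition system — 2 states:
  s0 = 0 + 0 + a.0 + (0 | 0)\{b} → ··a··> s1
  s1 = 0 → ∅
Q's transition system — 2 states:
  t0 = 0 + 0 + c.0 + (0 | 0)\{b} → ··c··> t1
  t1 = 0 → ∅
Trace ⟨a⟩ through P, begin at {s0}:
  step 1 (a): {s1}
  P completes σ.
Trace ⟨a⟩ through Q, begin at {t0}:
  step 1 (a): no successor for Q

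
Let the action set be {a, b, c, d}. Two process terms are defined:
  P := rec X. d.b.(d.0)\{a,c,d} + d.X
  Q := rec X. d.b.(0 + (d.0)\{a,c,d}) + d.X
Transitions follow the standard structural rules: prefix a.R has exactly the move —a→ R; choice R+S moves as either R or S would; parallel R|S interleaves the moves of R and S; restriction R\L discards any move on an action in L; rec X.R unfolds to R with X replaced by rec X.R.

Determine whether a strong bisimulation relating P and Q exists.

bisimilar

P's transition system — 3 states:
  p0 = rec X. d.b.(d.0)\{a,c,d} + d.X has moves -d-> p0, -d-> p1
  p1 = b.(d.0)\{a,c,d} has moves -b-> p2
  p2 = (d.0)\{a,c,d} has moves stopped
Q's transition system — 3 states:
  q0 = rec X. d.b.(0 + (d.0)\{a,c,d}) + d.X has moves -d-> q0, -d-> q1
  q1 = b.(0 + (d.0)\{a,c,d}) has moves -b-> q2
  q2 = 0 + (d.0)\{a,c,d} has moves stopped
Bisimilarity quotient blocks:
  B0 = {p0, q0}
  B1 = {p1, q1}
  B2 = {p2, q2}
p0 ∈ B0, q0 ∈ B0 → same block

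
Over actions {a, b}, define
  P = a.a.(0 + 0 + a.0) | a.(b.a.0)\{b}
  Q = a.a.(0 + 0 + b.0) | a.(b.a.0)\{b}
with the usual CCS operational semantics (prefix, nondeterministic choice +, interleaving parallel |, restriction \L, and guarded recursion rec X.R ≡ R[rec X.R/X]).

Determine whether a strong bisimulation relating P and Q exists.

P ≁ Q

LTS(P): 8 reachable states
  u0 = a.a.(0 + 0 + a.0) | a.(b.a.0)\{b} → -a-> u1, -a-> u2
  u1 = a.(0 + 0 + a.0) | a.(b.a.0)\{b} → -a-> u3, -a-> u4
  u2 = a.a.(0 + 0 + a.0) | (b.a.0)\{b} → -a-> u4
  u3 = (0 + 0 + a.0) | a.(b.a.0)\{b} → -a-> u5, -a-> u6
  u4 = a.(0 + 0 + a.0) | (b.a.0)\{b} → -a-> u5
  u5 = (0 + 0 + a.0) | (b.a.0)\{b} → -a-> u7
  u6 = 0 | a.(b.a.0)\{b} → -a-> u7
  u7 = 0 | (b.a.0)\{b} → (no moves)
LTS(Q): 8 reachable states
  v0 = a.a.(0 + 0 + b.0) | a.(b.a.0)\{b} → -a-> v1, -a-> v2
  v1 = a.(0 + 0 + b.0) | a.(b.a.0)\{b} → -a-> v3, -a-> v4
  v2 = a.a.(0 + 0 + b.0) | (b.a.0)\{b} → -a-> v4
  v3 = (0 + 0 + b.0) | a.(b.a.0)\{b} → -a-> v5, -b-> v6
  v4 = a.(0 + 0 + b.0) | (b.a.0)\{b} → -a-> v5
  v5 = (0 + 0 + b.0) | (b.a.0)\{b} → -b-> v7
  v6 = 0 | a.(b.a.0)\{b} → -a-> v7
  v7 = 0 | (b.a.0)\{b} → (no moves)
Coarsest stable partition (strong bisimilarity classes):
  B0 = {u0}
  B1 = {u1, u2}
  B2 = {u3, u4}
  B3 = {u5, u6, v6}
  B4 = {u7, v7}
  B5 = {v0}
  B6 = {v2}
  B7 = {v4}
  B8 = {v5}
  B9 = {v1}
  B10 = {v3}
u0 ∈ B0, v0 ∈ B5 → different blocks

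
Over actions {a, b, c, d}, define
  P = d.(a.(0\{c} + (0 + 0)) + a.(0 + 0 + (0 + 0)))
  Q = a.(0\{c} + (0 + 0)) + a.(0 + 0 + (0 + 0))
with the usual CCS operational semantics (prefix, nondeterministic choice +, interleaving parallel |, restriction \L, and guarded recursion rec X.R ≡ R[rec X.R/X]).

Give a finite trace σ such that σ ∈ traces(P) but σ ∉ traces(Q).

d

LTS(P): 4 reachable states
  s0 = d.(a.(0\{c} + (0 + 0)) + a.(0 + 0 + (0 + 0))) | —d→ s1
  s1 = a.(0\{c} + (0 + 0)) + a.(0 + 0 + (0 + 0)) | —a→ s2, —a→ s3
  s2 = 0 + 0 + (0 + 0) | deadlocked
  s3 = 0\{c} + (0 + 0) | deadlocked
LTS(Q): 3 reachable states
  t0 = a.(0\{c} + (0 + 0)) + a.(0 + 0 + (0 + 0)) | —a→ t1, —a→ t2
  t1 = 0 + 0 + (0 + 0) | deadlocked
  t2 = 0\{c} + (0 + 0) | deadlocked
Executing d from P (initial set {s0}):
  step 1 (d): {s1}
  ✓ P
Executing d from Q (initial set {t0}):
  step 1 (d): ∅  — Q cannot continue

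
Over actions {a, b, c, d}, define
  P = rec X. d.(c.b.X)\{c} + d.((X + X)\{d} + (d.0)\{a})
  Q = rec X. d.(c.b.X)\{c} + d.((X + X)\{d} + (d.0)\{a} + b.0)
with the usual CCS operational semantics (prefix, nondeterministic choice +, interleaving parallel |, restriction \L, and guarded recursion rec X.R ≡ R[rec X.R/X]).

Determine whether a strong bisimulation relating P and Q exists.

LTS(P): 4 reachable states
  m0 = rec X. d.(c.b.X)\{c} + d.((X + X)\{d} + (d.0)\{a}) ⊢ --d--▸ m1, --d--▸ m2
  m1 = ((rec X. d.(c.b.X)\{c} + d.((X + X)\{d} + (d.0)\{a})) + (rec X. d.(c.b.X)\{c} + d.((X + X)\{d} + (d.0)\{a})))\{d} + (d.0)\{a} ⊢ --d--▸ m3
  m2 = (c.b.(rec X. d.(c.b.X)\{c} + d.((X + X)\{d} + (d.0)\{a})))\{c} ⊢ deadlocked
  m3 = 0\{a} ⊢ deadlocked
LTS(Q): 5 reachable states
  n0 = rec X. d.(c.b.X)\{c} + d.((X + X)\{d} + (d.0)\{a} + b.0) ⊢ --d--▸ n1, --d--▸ n2
  n1 = ((rec X. d.(c.b.X)\{c} + d.((X + X)\{d} + (d.0)\{a} + b.0)) + (rec X. d.(c.b.X)\{c} + d.((X + X)\{d} + (d.0)\{a} + b.0)))\{d} + (d.0)\{a} + b.0 ⊢ --b--▸ n3, --d--▸ n4
  n2 = (c.b.(rec X. d.(c.b.X)\{c} + d.((X + X)\{d} + (d.0)\{a} + b.0)))\{c} ⊢ deadlocked
  n3 = 0 ⊢ deadlocked
  n4 = 0\{a} ⊢ deadlocked
Coarsest stable partition (strong bisimilarity classes):
  B0 = {m0}
  B1 = {m1}
  B2 = {m2, m3, n2, n3, n4}
  B3 = {n0}
  B4 = {n1}
m0 ∈ B0, n0 ∈ B3 → different blocks

not bisimilar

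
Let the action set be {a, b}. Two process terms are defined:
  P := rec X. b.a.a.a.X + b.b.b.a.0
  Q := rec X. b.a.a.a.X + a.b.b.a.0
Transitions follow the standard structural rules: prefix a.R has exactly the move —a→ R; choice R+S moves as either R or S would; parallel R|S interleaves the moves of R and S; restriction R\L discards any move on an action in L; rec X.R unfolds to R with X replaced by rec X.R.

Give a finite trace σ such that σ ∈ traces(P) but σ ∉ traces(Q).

bb

P's transition system — 8 states:
  u0 = rec X. b.a.a.a.X + b.b.b.a.0 → --b--▸ u1, --b--▸ u2
  u1 = a.a.a.(rec X. b.a.a.a.X + b.b.b.a.0) → --a--▸ u3
  u2 = b.b.a.0 → --b--▸ u4
  u3 = a.a.(rec X. b.a.a.a.X + b.b.b.a.0) → --a--▸ u5
  u4 = b.a.0 → --b--▸ u6
  u5 = a.(rec X. b.a.a.a.X + b.b.b.a.0) → --a--▸ u0
  u6 = a.0 → --a--▸ u7
  u7 = 0 → deadlocked
Q's transition system — 8 states:
  v0 = rec X. b.a.a.a.X + a.b.b.a.0 → --a--▸ v1, --b--▸ v2
  v1 = b.b.a.0 → --b--▸ v3
  v2 = a.a.a.(rec X. b.a.a.a.X + a.b.b.a.0) → --a--▸ v4
  v3 = b.a.0 → --b--▸ v5
  v4 = a.a.(rec X. b.a.a.a.X + a.b.b.a.0) → --a--▸ v6
  v5 = a.0 → --a--▸ v7
  v6 = a.(rec X. b.a.a.a.X + a.b.b.a.0) → --a--▸ v0
  v7 = 0 → deadlocked
Executing bb from P (initial set {u0}):
  after b @ step 1: {u1, u2}
  after b @ step 2: {u4}
  ✓ P
Executing bb from Q (initial set {v0}):
  after b @ step 1: {v2}
  after b @ step 2: no successor for Q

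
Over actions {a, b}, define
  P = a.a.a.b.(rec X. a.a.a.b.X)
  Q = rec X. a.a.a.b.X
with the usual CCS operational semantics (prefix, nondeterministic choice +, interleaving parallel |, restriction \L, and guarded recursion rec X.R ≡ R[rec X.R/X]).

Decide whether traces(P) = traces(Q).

trace-equivalent

LTS(P): 5 reachable states
  u0 = a.a.a.b.(rec X. a.a.a.b.X) has moves --a--▸ u1
  u1 = a.a.b.(rec X. a.a.a.b.X) has moves --a--▸ u2
  u2 = a.b.(rec X. a.a.a.b.X) has moves --a--▸ u3
  u3 = b.(rec X. a.a.a.b.X) has moves --b--▸ u4
  u4 = rec X. a.a.a.b.X has moves --a--▸ u1
LTS(Q): 4 reachable states
  v0 = rec X. a.a.a.b.X has moves --a--▸ v1
  v1 = a.a.b.(rec X. a.a.a.b.X) has moves --a--▸ v2
  v2 = a.b.(rec X. a.a.a.b.X) has moves --a--▸ v3
  v3 = b.(rec X. a.a.a.b.X) has moves --b--▸ v0
Partition-refinement fixed point:
  B0 = {u0, u4, v0}
  B1 = {u1, v1}
  B2 = {u2, v2}
  B3 = {u3, v3}
u0 ∈ B0, v0 ∈ B0 → same block
Bisimilar ⇒ trace-equivalent.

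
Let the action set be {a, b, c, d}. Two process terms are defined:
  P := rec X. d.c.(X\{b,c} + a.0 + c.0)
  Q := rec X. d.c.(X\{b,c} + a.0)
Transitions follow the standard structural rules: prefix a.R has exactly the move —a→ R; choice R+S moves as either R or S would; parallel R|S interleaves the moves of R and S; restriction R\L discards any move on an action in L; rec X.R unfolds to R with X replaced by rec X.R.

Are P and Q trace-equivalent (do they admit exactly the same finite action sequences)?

traces(P) ≠ traces(Q) — witness ⟨dcc⟩

P's transition system — 5 states:
  s0 = rec X. d.c.(X\{b,c} + a.0 + c.0) → =d=> s1
  s1 = c.((rec X. d.c.(X\{b,c} + a.0 + c.0))\{b,c} + a.0 + c.0) → =c=> s2
  s2 = (rec X. d.c.(X\{b,c} + a.0 + c.0))\{b,c} + a.0 + c.0 → =a=> s3, =c=> s3, =d=> s4
  s3 = 0 → stopped
  s4 = (c.((rec X. d.c.(X\{b,c} + a.0 + c.0))\{b,c} + a.0 + c.0))\{b,c} → stopped
Q's transition system — 5 states:
  t0 = rec X. d.c.(X\{b,c} + a.0) → =d=> t1
  t1 = c.((rec X. d.c.(X\{b,c} + a.0))\{b,c} + a.0) → =c=> t2
  t2 = (rec X. d.c.(X\{b,c} + a.0))\{b,c} + a.0 → =a=> t3, =d=> t4
  t3 = 0 → stopped
  t4 = (c.((rec X. d.c.(X\{b,c} + a.0))\{b,c} + a.0))\{b,c} → stopped
Executing dcc from P (initial set {s0}):
  after d @ step 1: {s1}
  after c @ step 2: {s2}
  after c @ step 3: {s3}
  P completes σ.
Executing dcc from Q (initial set {t0}):
  after d @ step 1: {t1}
  after c @ step 2: {t2}
  after c @ step 3: ∅ (Q stuck)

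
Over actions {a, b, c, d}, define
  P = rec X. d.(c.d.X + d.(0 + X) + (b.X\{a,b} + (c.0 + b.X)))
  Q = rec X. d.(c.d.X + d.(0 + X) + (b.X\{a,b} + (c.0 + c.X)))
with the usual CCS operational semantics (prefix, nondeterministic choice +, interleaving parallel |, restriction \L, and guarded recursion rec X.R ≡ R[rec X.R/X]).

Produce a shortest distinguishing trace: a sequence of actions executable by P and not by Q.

LTS(P): 10 reachable states
  u0 = rec X. d.(c.d.X + d.(0 + X) + (b.X\{a,b} + (c.0 + b.X))) has moves =d=> u1
  u1 = c.d.(rec X. d.(c.d.X + d.(0 + X) + (b.X\{a,b} + (c.0 + b.X)))) + d.(0 + (rec X. d.(c.d.X + d.(0 + X) + (b.X\{a,b} + (c.0 + b.X))))) + (b.(rec X. d.(c.d.X + d.(0 + X) + (b.X\{a,b} + (c.0 + b.X))))\{a,b} + (c.0 + b.(rec X. d.(c.d.X + d.(0 + X) + (b.X\{a,b} + (c.0 + b.X)))))) has moves =b=> u0, =b=> u2, =c=> u3, =c=> u4, =d=> u5
  u2 = (rec X. d.(c.d.X + d.(0 + X) + (b.X\{a,b} + (c.0 + b.X))))\{a,b} has moves =d=> u6
  u3 = 0 has moves (no moves)
  u4 = d.(rec X. d.(c.d.X + d.(0 + X) + (b.X\{a,b} + (c.0 + b.X)))) has moves =d=> u0
  u5 = 0 + (rec X. d.(c.d.X + d.(0 + X) + (b.X\{a,b} + (c.0 + b.X)))) has moves =d=> u1
  u6 = (c.d.(rec X. d.(c.d.X + d.(0 + X) + (b.X\{a,b} + (c.0 + b.X)))) + d.(0 + (rec X. d.(c.d.X + d.(0 + X) + (b.X\{a,b} + (c.0 + b.X))))) + (b.(rec X. d.(c.d.X + d.(0 + X) + (b.X\{a,b} + (c.0 + b.X))))\{a,b} + (c.0 + b.(rec X. d.(c.d.X + d.(0 + X) + (b.X\{a,b} + (c.0 + b.X)))))))\{a,b} has moves =c=> u7, =c=> u8, =d=> u9
  u7 = (d.(rec X. d.(c.d.X + d.(0 + X) + (b.X\{a,b} + (c.0 + b.X)))))\{a,b} has moves =d=> u2
  u8 = 0\{a,b} has moves (no moves)
  u9 = (0 + (rec X. d.(c.d.X + d.(0 + X) + (b.X\{a,b} + (c.0 + b.X)))))\{a,b} has moves =d=> u6
LTS(Q): 10 reachable states
  v0 = rec X. d.(c.d.X + d.(0 + X) + (b.X\{a,b} + (c.0 + c.X))) has moves =d=> v1
  v1 = c.d.(rec X. d.(c.d.X + d.(0 + X) + (b.X\{a,b} + (c.0 + c.X)))) + d.(0 + (rec X. d.(c.d.X + d.(0 + X) + (b.X\{a,b} + (c.0 + c.X))))) + (b.(rec X. d.(c.d.X + d.(0 + X) + (b.X\{a,b} + (c.0 + c.X))))\{a,b} + (c.0 + c.(rec X. d.(c.d.X + d.(0 + X) + (b.X\{a,b} + (c.0 + c.X)))))) has moves =b=> v2, =c=> v0, =c=> v3, =c=> v4, =d=> v5
  v2 = (rec X. d.(c.d.X + d.(0 + X) + (b.X\{a,b} + (c.0 + c.X))))\{a,b} has moves =d=> v6
  v3 = 0 has moves (no moves)
  v4 = d.(rec X. d.(c.d.X + d.(0 + X) + (b.X\{a,b} + (c.0 + c.X)))) has moves =d=> v0
  v5 = 0 + (rec X. d.(c.d.X + d.(0 + X) + (b.X\{a,b} + (c.0 + c.X)))) has moves =d=> v1
  v6 = (c.d.(rec X. d.(c.d.X + d.(0 + X) + (b.X\{a,b} + (c.0 + c.X)))) + d.(0 + (rec X. d.(c.d.X + d.(0 + X) + (b.X\{a,b} + (c.0 + c.X))))) + (b.(rec X. d.(c.d.X + d.(0 + X) + (b.X\{a,b} + (c.0 + c.X))))\{a,b} + (c.0 + c.(rec X. d.(c.d.X + d.(0 + X) + (b.X\{a,b} + (c.0 + c.X)))))))\{a,b} has moves =c=> v2, =c=> v7, =c=> v8, =d=> v9
  v7 = (d.(rec X. d.(c.d.X + d.(0 + X) + (b.X\{a,b} + (c.0 + c.X)))))\{a,b} has moves =d=> v2
  v8 = 0\{a,b} has moves (no moves)
  v9 = (0 + (rec X. d.(c.d.X + d.(0 + X) + (b.X\{a,b} + (c.0 + c.X)))))\{a,b} has moves =d=> v6
Run σ = ⟨dbdb⟩ on P: start {u0}
  [1] d ⇒ {u1}
  [2] b ⇒ {u0, u2}
  [3] d ⇒ {u1, u6}
  [4] b ⇒ {u0, u2}
  ✓ P
Run σ = ⟨dbdb⟩ on Q: start {v0}
  [1] d ⇒ {v1}
  [2] b ⇒ {v2}
  [3] d ⇒ {v6}
  [4] b ⇒ ∅  — Q cannot continue

dbdb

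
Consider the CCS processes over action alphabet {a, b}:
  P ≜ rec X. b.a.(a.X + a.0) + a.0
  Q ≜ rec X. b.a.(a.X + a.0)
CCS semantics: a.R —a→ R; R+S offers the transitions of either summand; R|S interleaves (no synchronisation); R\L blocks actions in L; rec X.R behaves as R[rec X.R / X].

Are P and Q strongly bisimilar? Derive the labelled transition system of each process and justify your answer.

NO

P's transition system — 4 states:
  u0 = rec X. b.a.(a.X + a.0) + a.0 has moves -a-> u1, -b-> u2
  u1 = 0 has moves ·
  u2 = a.(a.(rec X. b.a.(a.X + a.0) + a.0) + a.0) has moves -a-> u3
  u3 = a.(rec X. b.a.(a.X + a.0) + a.0) + a.0 has moves -a-> u0, -a-> u1
Q's transition system — 4 states:
  v0 = rec X. b.a.(a.X + a.0) has moves -b-> v1
  v1 = a.(a.(rec X. b.a.(a.X + a.0)) + a.0) has moves -a-> v2
  v2 = a.(rec X. b.a.(a.X + a.0)) + a.0 has moves -a-> v0, -a-> v3
  v3 = 0 has moves ·
Partition-refinement fixed point:
  B0 = {u0}
  B1 = {u2}
  B2 = {u3}
  B3 = {u1, v3}
  B4 = {v0}
  B5 = {v1}
  B6 = {v2}
u0 ∈ B0, v0 ∈ B4 → different blocks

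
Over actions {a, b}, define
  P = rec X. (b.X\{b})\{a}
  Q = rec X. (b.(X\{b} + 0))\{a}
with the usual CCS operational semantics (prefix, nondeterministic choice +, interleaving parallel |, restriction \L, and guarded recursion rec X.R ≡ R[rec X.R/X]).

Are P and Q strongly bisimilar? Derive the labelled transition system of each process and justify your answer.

YES

P's transition system — 2 states:
  u0 = rec X. (b.X\{b})\{a} | --b--▸ u1
  u1 = (rec X. (b.X\{b})\{a})\{b}\{a} | ∅
Q's transition system — 2 states:
  v0 = rec X. (b.(X\{b} + 0))\{a} | --b--▸ v1
  v1 = ((rec X. (b.(X\{b} + 0))\{a})\{b} + 0)\{a} | ∅
Partition-refinement fixed point:
  B0 = {u0, v0}
  B1 = {u1, v1}
u0 ∈ B0, v0 ∈ B0 → same block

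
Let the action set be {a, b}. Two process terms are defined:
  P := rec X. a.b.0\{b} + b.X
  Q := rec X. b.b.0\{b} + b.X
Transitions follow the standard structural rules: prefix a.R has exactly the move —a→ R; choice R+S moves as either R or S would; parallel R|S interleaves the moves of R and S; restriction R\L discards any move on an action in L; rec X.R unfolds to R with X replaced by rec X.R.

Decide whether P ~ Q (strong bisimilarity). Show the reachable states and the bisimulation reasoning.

P ≁ Q

Reachable graph of P (3 states):
  s0 = rec X. a.b.0\{b} + b.X ⊢ --a--▸ s1, --b--▸ s0
  s1 = b.0\{b} ⊢ --b--▸ s2
  s2 = 0\{b} ⊢ stopped
Reachable graph of Q (3 states):
  t0 = rec X. b.b.0\{b} + b.X ⊢ --b--▸ t0, --b--▸ t1
  t1 = b.0\{b} ⊢ --b--▸ t2
  t2 = 0\{b} ⊢ stopped
Bisimilarity quotient blocks:
  B0 = {s0}
  B1 = {s1, t1}
  B2 = {s2, t2}
  B3 = {t0}
s0 ∈ B0, t0 ∈ B3 → different blocks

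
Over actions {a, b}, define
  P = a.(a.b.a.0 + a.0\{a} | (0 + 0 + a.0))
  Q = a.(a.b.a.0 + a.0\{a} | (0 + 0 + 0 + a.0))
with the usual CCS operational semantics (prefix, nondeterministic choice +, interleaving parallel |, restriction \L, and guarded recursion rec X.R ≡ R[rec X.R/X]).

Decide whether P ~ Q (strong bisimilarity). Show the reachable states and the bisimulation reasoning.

YES

Reachable graph of P (8 states):
  p0 = a.(a.b.a.0 + a.0\{a} | (0 + 0 + a.0)) ⊢ =a=> p1
  p1 = a.b.a.0 + a.0\{a} | (0 + 0 + a.0) ⊢ =a=> p2, =a=> p3, =a=> p4
  p2 = 0\{a} | (0 + 0 + a.0) ⊢ =a=> p5
  p3 = a.0\{a} | 0 ⊢ =a=> p5
  p4 = b.a.0 ⊢ =b=> p6
  p5 = 0\{a} | 0 ⊢ deadlocked
  p6 = a.0 ⊢ =a=> p7
  p7 = 0 ⊢ deadlocked
Reachable graph of Q (8 states):
  q0 = a.(a.b.a.0 + a.0\{a} | (0 + 0 + 0 + a.0)) ⊢ =a=> q1
  q1 = a.b.a.0 + a.0\{a} | (0 + 0 + 0 + a.0) ⊢ =a=> q2, =a=> q3, =a=> q4
  q2 = 0\{a} | (0 + 0 + 0 + a.0) ⊢ =a=> q5
  q3 = a.0\{a} | 0 ⊢ =a=> q5
  q4 = b.a.0 ⊢ =b=> q6
  q5 = 0\{a} | 0 ⊢ deadlocked
  q6 = a.0 ⊢ =a=> q7
  q7 = 0 ⊢ deadlocked
Bisimilarity quotient blocks:
  B0 = {p0, q0}
  B1 = {p1, q1}
  B2 = {p2, p3, p6, q2, q3, q6}
  B3 = {p5, p7, q5, q7}
  B4 = {p4, q4}
p0 ∈ B0, q0 ∈ B0 → same block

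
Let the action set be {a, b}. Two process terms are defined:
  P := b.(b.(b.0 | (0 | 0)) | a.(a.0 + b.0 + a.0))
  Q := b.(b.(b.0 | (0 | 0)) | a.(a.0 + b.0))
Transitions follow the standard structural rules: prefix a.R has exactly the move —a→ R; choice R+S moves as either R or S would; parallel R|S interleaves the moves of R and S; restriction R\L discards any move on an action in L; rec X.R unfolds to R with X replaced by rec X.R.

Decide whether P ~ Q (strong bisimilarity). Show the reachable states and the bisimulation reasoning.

bisimilar

LTS(P): 10 reachable states
  p0 = b.(b.(b.0 | (0 | 0)) | a.(a.0 + b.0 + a.0)) → -b-> p1
  p1 = b.(b.0 | (0 | 0)) | a.(a.0 + b.0 + a.0) → -a-> p2, -b-> p3
  p2 = b.(b.0 | (0 | 0)) | (a.0 + b.0 + a.0) → -a-> p4, -b-> p4, -b-> p5
  p3 = b.0 | (0 | 0) | a.(a.0 + b.0 + a.0) → -a-> p5, -b-> p6
  p4 = b.(b.0 | (0 | 0)) | 0 → -b-> p7
  p5 = b.0 | (0 | 0) | (a.0 + b.0 + a.0) → -a-> p7, -b-> p7, -b-> p8
  p6 = 0 | (0 | 0) | a.(a.0 + b.0 + a.0) → -a-> p8
  p7 = b.0 | (0 | 0) | 0 → -b-> p9
  p8 = 0 | (0 | 0) | (a.0 + b.0 + a.0) → -a-> p9, -b-> p9
  p9 = 0 | (0 | 0) | 0 → ∅
LTS(Q): 10 reachable states
  q0 = b.(b.(b.0 | (0 | 0)) | a.(a.0 + b.0)) → -b-> q1
  q1 = b.(b.0 | (0 | 0)) | a.(a.0 + b.0) → -a-> q2, -b-> q3
  q2 = b.(b.0 | (0 | 0)) | (a.0 + b.0) → -a-> q4, -b-> q4, -b-> q5
  q3 = b.0 | (0 | 0) | a.(a.0 + b.0) → -a-> q5, -b-> q6
  q4 = b.(b.0 | (0 | 0)) | 0 → -b-> q7
  q5 = b.0 | (0 | 0) | (a.0 + b.0) → -a-> q7, -b-> q7, -b-> q8
  q6 = 0 | (0 | 0) | a.(a.0 + b.0) → -a-> q8
  q7 = b.0 | (0 | 0) | 0 → -b-> q9
  q8 = 0 | (0 | 0) | (a.0 + b.0) → -a-> q9, -b-> q9
  q9 = 0 | (0 | 0) | 0 → ∅
Coarsest stable partition (strong bisimilarity classes):
  B0 = {p0, q0}
  B1 = {p1, q1}
  B2 = {p3, q3}
  B3 = {p6, q6}
  B4 = {p8, q8}
  B5 = {p9, q9}
  B6 = {p5, q5}
  B7 = {p7, q7}
  B8 = {p2, q2}
  B9 = {p4, q4}
p0 ∈ B0, q0 ∈ B0 → same block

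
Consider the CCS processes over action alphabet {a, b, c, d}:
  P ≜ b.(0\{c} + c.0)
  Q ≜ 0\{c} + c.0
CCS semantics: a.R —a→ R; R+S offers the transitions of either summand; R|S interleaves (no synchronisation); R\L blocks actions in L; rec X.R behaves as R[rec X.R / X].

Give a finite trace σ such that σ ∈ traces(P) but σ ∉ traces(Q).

LTS(P): 3 reachable states
  u0 = b.(0\{c} + c.0) :: =b=> u1
  u1 = 0\{c} + c.0 :: =c=> u2
  u2 = 0 :: (no moves)
LTS(Q): 2 reachable states
  v0 = 0\{c} + c.0 :: =c=> v1
  v1 = 0 :: (no moves)
Trace ⟨b⟩ through P, begin at {u0}:
  after b @ step 1: {u1}
  ✓ P
Trace ⟨b⟩ through Q, begin at {v0}:
  after b @ step 1: ∅ (Q stuck)

b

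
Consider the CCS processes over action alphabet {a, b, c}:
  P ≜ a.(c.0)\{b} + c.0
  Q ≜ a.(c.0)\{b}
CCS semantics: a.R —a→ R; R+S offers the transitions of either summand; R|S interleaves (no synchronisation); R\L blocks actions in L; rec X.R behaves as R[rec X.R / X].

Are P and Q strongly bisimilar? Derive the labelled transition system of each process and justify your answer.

not bisimilar

Reachable graph of P (4 states):
  p0 = a.(c.0)\{b} + c.0 :: --a--▸ p1, --c--▸ p2
  p1 = (c.0)\{b} :: --c--▸ p3
  p2 = 0 :: ·
  p3 = 0\{b} :: ·
Reachable graph of Q (3 states):
  q0 = a.(c.0)\{b} :: --a--▸ q1
  q1 = (c.0)\{b} :: --c--▸ q2
  q2 = 0\{b} :: ·
Bisimilarity quotient blocks:
  B0 = {p0}
  B1 = {p1, q1}
  B2 = {p2, p3, q2}
  B3 = {q0}
p0 ∈ B0, q0 ∈ B3 → different blocks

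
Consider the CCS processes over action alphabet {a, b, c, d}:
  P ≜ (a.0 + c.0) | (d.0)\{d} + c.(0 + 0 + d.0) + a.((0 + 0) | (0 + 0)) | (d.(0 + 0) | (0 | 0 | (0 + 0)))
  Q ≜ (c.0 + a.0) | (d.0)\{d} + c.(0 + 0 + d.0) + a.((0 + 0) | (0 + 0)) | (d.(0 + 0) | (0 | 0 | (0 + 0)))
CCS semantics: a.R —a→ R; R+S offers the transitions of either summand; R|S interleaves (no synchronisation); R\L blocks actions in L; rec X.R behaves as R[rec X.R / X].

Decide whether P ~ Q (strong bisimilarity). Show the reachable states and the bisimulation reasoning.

P's transition system — 7 states:
  p0 = (a.0 + c.0) | (d.0)\{d} + c.(0 + 0 + d.0) + a.((0 + 0) | (0 + 0)) | (d.(0 + 0) | (0 | 0 | (0 + 0))) has moves —a→ p1, —a→ p2, —c→ p2, —c→ p3, —d→ p4
  p1 = (0 + 0) | (0 + 0) | (d.(0 + 0) | (0 | 0 | (0 + 0))) has moves —d→ p5
  p2 = 0 | (d.0)\{d} has moves deadlocked
  p3 = 0 + 0 + d.0 has moves —d→ p6
  p4 = a.((0 + 0) | (0 + 0)) | ((0 + 0) | (0 | 0 | (0 + 0))) has moves —a→ p5
  p5 = (0 + 0) | (0 + 0) | ((0 + 0) | (0 | 0 | (0 + 0))) has moves deadlocked
  p6 = 0 has moves deadlocked
Q's transition system — 7 states:
  q0 = (c.0 + a.0) | (d.0)\{d} + c.(0 + 0 + d.0) + a.((0 + 0) | (0 + 0)) | (d.(0 + 0) | (0 | 0 | (0 + 0))) has moves —a→ q1, —a→ q2, —c→ q2, —c→ q3, —d→ q4
  q1 = (0 + 0) | (0 + 0) | (d.(0 + 0) | (0 | 0 | (0 + 0))) has moves —d→ q5
  q2 = 0 | (d.0)\{d} has moves deadlocked
  q3 = 0 + 0 + d.0 has moves —d→ q6
  q4 = a.((0 + 0) | (0 + 0)) | ((0 + 0) | (0 | 0 | (0 + 0))) has moves —a→ q5
  q5 = (0 + 0) | (0 + 0) | ((0 + 0) | (0 | 0 | (0 + 0))) has moves deadlocked
  q6 = 0 has moves deadlocked
Partition-refinement fixed point:
  B0 = {p0, q0}
  B1 = {p1, p3, q1, q3}
  B2 = {p2, p5, p6, q2, q5, q6}
  B3 = {p4, q4}
p0 ∈ B0, q0 ∈ B0 → same block

P ~ Q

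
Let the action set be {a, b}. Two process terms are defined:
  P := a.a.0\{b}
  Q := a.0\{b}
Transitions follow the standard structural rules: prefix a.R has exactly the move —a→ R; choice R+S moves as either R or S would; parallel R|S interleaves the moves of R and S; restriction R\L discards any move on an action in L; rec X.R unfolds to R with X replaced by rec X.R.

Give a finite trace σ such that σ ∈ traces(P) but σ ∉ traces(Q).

P's transition system — 3 states:
  m0 = a.a.0\{b} :: —a→ m1
  m1 = a.0\{b} :: —a→ m2
  m2 = 0\{b} :: stopped
Q's transition system — 2 states:
  n0 = a.0\{b} :: —a→ n1
  n1 = 0\{b} :: stopped
Executing aa from P (initial set {m0}):
  [1] a ⇒ {m1}
  [2] a ⇒ {m2}
  — P admits the full trace.
Executing aa from Q (initial set {n0}):
  [1] a ⇒ {n1}
  [2] a ⇒ no successor for Q

aa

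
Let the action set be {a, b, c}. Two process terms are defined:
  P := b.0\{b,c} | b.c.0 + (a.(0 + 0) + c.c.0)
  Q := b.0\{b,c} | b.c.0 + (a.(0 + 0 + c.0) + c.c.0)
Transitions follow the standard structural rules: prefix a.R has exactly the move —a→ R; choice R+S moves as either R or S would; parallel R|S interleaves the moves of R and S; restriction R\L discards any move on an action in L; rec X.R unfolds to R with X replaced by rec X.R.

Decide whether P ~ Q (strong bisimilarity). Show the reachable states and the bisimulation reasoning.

P's transition system — 9 states:
  p0 = b.0\{b,c} | b.c.0 + (a.(0 + 0) + c.c.0) :: —a→ p1, —b→ p2, —b→ p3, —c→ p4
  p1 = 0 + 0 :: deadlocked
  p2 = 0\{b,c} | b.c.0 :: —b→ p5
  p3 = b.0\{b,c} | c.0 :: —b→ p5, —c→ p6
  p4 = c.0 :: —c→ p7
  p5 = 0\{b,c} | c.0 :: —c→ p8
  p6 = b.0\{b,c} | 0 :: —b→ p8
  p7 = 0 :: deadlocked
  p8 = 0\{b,c} | 0 :: deadlocked
Q's transition system — 9 states:
  q0 = b.0\{b,c} | b.c.0 + (a.(0 + 0 + c.0) + c.c.0) :: —a→ q1, —b→ q2, —b→ q3, —c→ q4
  q1 = 0 + 0 + c.0 :: —c→ q5
  q2 = 0\{b,c} | b.c.0 :: —b→ q6
  q3 = b.0\{b,c} | c.0 :: —b→ q6, —c→ q7
  q4 = c.0 :: —c→ q5
  q5 = 0 :: deadlocked
  q6 = 0\{b,c} | c.0 :: —c→ q8
  q7 = b.0\{b,c} | 0 :: —b→ q8
  q8 = 0\{b,c} | 0 :: deadlocked
Coarsest stable partition (strong bisimilarity classes):
  B0 = {p0}
  B1 = {p1, p7, p8, q5, q8}
  B2 = {p3, q3}
  B3 = {p4, p5, q1, q4, q6}
  B4 = {p6, q7}
  B5 = {p2, q2}
  B6 = {q0}
p0 ∈ B0, q0 ∈ B6 → different blocks

not bisimilar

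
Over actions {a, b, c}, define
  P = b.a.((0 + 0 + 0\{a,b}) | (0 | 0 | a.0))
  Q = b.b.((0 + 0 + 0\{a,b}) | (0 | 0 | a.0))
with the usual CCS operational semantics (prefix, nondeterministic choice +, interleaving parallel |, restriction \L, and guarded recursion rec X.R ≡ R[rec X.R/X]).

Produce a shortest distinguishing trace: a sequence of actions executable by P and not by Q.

ba

Reachable graph of P (4 states):
  p0 = b.a.((0 + 0 + 0\{a,b}) | (0 | 0 | a.0)) :: --b--▸ p1
  p1 = a.((0 + 0 + 0\{a,b}) | (0 | 0 | a.0)) :: --a--▸ p2
  p2 = (0 + 0 + 0\{a,b}) | (0 | 0 | a.0) :: --a--▸ p3
  p3 = (0 + 0 + 0\{a,b}) | (0 | 0 | 0) :: ·
Reachable graph of Q (4 states):
  q0 = b.b.((0 + 0 + 0\{a,b}) | (0 | 0 | a.0)) :: --b--▸ q1
  q1 = b.((0 + 0 + 0\{a,b}) | (0 | 0 | a.0)) :: --b--▸ q2
  q2 = (0 + 0 + 0\{a,b}) | (0 | 0 | a.0) :: --a--▸ q3
  q3 = (0 + 0 + 0\{a,b}) | (0 | 0 | 0) :: ·
Trace ⟨ba⟩ through P, begin at {p0}:
  [1] b ⇒ {p1}
  [2] a ⇒ {p2}
  — P admits the full trace.
Trace ⟨ba⟩ through Q, begin at {q0}:
  [1] b ⇒ {q1}
  [2] a ⇒ no successor for Q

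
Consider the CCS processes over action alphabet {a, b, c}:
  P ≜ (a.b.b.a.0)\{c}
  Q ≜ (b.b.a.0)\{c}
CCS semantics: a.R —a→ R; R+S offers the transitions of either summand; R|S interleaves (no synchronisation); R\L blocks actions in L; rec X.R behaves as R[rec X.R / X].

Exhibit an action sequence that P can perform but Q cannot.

a

LTS(P): 5 reachable states
  m0 = (a.b.b.a.0)\{c} → ··a··> m1
  m1 = (b.b.a.0)\{c} → ··b··> m2
  m2 = (b.a.0)\{c} → ··b··> m3
  m3 = (a.0)\{c} → ··a··> m4
  m4 = 0\{c} → ∅
LTS(Q): 4 reachable states
  n0 = (b.b.a.0)\{c} → ··b··> n1
  n1 = (b.a.0)\{c} → ··b··> n2
  n2 = (a.0)\{c} → ··a··> n3
  n3 = 0\{c} → ∅
Executing a from P (initial set {m0}):
  step 1 (a): {m1}
  P completes σ.
Executing a from Q (initial set {n0}):
  step 1 (a): no successor for Q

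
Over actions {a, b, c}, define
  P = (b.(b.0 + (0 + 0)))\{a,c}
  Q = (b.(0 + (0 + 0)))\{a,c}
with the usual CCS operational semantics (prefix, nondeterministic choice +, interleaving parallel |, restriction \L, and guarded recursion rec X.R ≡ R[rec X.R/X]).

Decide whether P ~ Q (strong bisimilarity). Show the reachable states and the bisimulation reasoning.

NO

P's transition system — 3 states:
  s0 = (b.(b.0 + (0 + 0)))\{a,c} has moves --b--▸ s1
  s1 = (b.0 + (0 + 0))\{a,c} has moves --b--▸ s2
  s2 = 0\{a,c} has moves stopped
Q's transition system — 2 states:
  t0 = (b.(0 + (0 + 0)))\{a,c} has moves --b--▸ t1
  t1 = (0 + (0 + 0))\{a,c} has moves stopped
Partition-refinement fixed point:
  B0 = {s0}
  B1 = {s1, t0}
  B2 = {s2, t1}
s0 ∈ B0, t0 ∈ B1 → different blocks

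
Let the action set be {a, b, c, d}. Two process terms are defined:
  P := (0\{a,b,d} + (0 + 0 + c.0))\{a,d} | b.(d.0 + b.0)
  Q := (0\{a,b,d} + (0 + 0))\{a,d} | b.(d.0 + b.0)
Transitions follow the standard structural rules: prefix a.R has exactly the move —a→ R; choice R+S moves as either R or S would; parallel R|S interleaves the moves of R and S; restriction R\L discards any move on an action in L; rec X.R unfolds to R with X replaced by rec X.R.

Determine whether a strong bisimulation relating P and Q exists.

not bisimilar

P's transition system — 6 states:
  s0 = (0\{a,b,d} + (0 + 0 + c.0))\{a,d} | b.(d.0 + b.0) ⊢ =b=> s1, =c=> s2
  s1 = (0\{a,b,d} + (0 + 0 + c.0))\{a,d} | (d.0 + b.0) ⊢ =b=> s3, =c=> s4, =d=> s3
  s2 = 0\{a,d} | b.(d.0 + b.0) ⊢ =b=> s4
  s3 = (0\{a,b,d} + (0 + 0 + c.0))\{a,d} | 0 ⊢ =c=> s5
  s4 = 0\{a,d} | (d.0 + b.0) ⊢ =b=> s5, =d=> s5
  s5 = 0\{a,d} | 0 ⊢ stopped
Q's transition system — 3 states:
  t0 = (0\{a,b,d} + (0 + 0))\{a,d} | b.(d.0 + b.0) ⊢ =b=> t1
  t1 = (0\{a,b,d} + (0 + 0))\{a,d} | (d.0 + b.0) ⊢ =b=> t2, =d=> t2
  t2 = (0\{a,b,d} + (0 + 0))\{a,d} | 0 ⊢ stopped
Coarsest stable partition (strong bisimilarity classes):
  B0 = {s0}
  B1 = {s2, t0}
  B2 = {s4, t1}
  B3 = {s5, t2}
  B4 = {s1}
  B5 = {s3}
s0 ∈ B0, t0 ∈ B1 → different blocks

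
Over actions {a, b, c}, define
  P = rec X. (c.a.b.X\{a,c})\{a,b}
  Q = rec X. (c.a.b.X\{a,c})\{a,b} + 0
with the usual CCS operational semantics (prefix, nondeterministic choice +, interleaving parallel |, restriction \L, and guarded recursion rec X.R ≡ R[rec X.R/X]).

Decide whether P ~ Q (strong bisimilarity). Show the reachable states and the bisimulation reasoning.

P's transition system — 2 states:
  u0 = rec X. (c.a.b.X\{a,c})\{a,b} :: ··c··> u1
  u1 = (a.b.(rec X. (c.a.b.X\{a,c})\{a,b})\{a,c})\{a,b} :: ·
Q's transition system — 2 states:
  v0 = rec X. (c.a.b.X\{a,c})\{a,b} + 0 :: ··c··> v1
  v1 = (a.b.(rec X. (c.a.b.X\{a,c})\{a,b} + 0)\{a,c})\{a,b} :: ·
Bisimilarity quotient blocks:
  B0 = {u0, v0}
  B1 = {u1, v1}
u0 ∈ B0, v0 ∈ B0 → same block

P ~ Q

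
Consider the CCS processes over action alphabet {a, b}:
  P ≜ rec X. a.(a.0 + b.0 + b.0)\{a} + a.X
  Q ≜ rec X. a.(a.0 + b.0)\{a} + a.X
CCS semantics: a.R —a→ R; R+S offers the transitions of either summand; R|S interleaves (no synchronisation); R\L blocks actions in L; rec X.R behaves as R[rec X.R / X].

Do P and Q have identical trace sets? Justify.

traces(P) = traces(Q)

Reachable graph of P (3 states):
  m0 = rec X. a.(a.0 + b.0 + b.0)\{a} + a.X | --a--▸ m0, --a--▸ m1
  m1 = (a.0 + b.0 + b.0)\{a} | --b--▸ m2
  m2 = 0\{a} | (no moves)
Reachable graph of Q (3 states):
  n0 = rec X. a.(a.0 + b.0)\{a} + a.X | --a--▸ n0, --a--▸ n1
  n1 = (a.0 + b.0)\{a} | --b--▸ n2
  n2 = 0\{a} | (no moves)
Coarsest stable partition (strong bisimilarity classes):
  B0 = {m0, n0}
  B1 = {m1, n1}
  B2 = {m2, n2}
m0 ∈ B0, n0 ∈ B0 → same block
Bisimilar ⇒ trace-equivalent.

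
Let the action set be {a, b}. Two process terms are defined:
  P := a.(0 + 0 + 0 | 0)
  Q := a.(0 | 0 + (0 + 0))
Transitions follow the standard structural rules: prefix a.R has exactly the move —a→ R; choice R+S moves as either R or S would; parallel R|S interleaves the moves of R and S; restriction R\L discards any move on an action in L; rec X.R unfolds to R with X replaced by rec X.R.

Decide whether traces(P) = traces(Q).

traces(P) = traces(Q)

LTS(P): 2 reachable states
  p0 = a.(0 + 0 + 0 | 0) ⊢ --a--▸ p1
  p1 = 0 + 0 + 0 | 0 ⊢ ·
LTS(Q): 2 reachable states
  q0 = a.(0 | 0 + (0 + 0)) ⊢ --a--▸ q1
  q1 = 0 | 0 + (0 + 0) ⊢ ·
Bisimilarity quotient blocks:
  B0 = {p0, q0}
  B1 = {p1, q1}
p0 ∈ B0, q0 ∈ B0 → same block
Bisimilar ⇒ trace-equivalent.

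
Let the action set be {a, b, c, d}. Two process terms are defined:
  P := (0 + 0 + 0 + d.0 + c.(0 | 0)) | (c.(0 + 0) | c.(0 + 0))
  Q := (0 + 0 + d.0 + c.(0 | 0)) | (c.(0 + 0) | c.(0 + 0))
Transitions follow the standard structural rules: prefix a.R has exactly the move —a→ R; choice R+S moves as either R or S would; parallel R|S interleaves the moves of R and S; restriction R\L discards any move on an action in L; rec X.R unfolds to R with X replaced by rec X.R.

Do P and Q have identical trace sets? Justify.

Reachable graph of P (12 states):
  s0 = (0 + 0 + 0 + d.0 + c.(0 | 0)) | (c.(0 + 0) | c.(0 + 0)) → —c→ s1, —c→ s2, —c→ s3, —d→ s4
  s1 = (0 + 0 + 0 + d.0 + c.(0 | 0)) | ((0 + 0) | c.(0 + 0)) → —c→ s5, —c→ s6, —d→ s7
  s2 = (0 + 0 + 0 + d.0 + c.(0 | 0)) | (c.(0 + 0) | (0 + 0)) → —c→ s5, —c→ s8, —d→ s9
  s3 = 0 | 0 | (c.(0 + 0) | c.(0 + 0)) → —c→ s6, —c→ s8
  s4 = 0 | (c.(0 + 0) | c.(0 + 0)) → —c→ s7, —c→ s9
  s5 = (0 + 0 + 0 + d.0 + c.(0 | 0)) | ((0 + 0) | (0 + 0)) → —c→ s10, —d→ s11
  s6 = 0 | 0 | ((0 + 0) | c.(0 + 0)) → —c→ s10
  s7 = 0 | ((0 + 0) | c.(0 + 0)) → —c→ s11
  s8 = 0 | 0 | (c.(0 + 0) | (0 + 0)) → —c→ s10
  s9 = 0 | (c.(0 + 0) | (0 + 0)) → —c→ s11
  s10 = 0 | 0 | ((0 + 0) | (0 + 0)) → deadlocked
  s11 = 0 | ((0 + 0) | (0 + 0)) → deadlocked
Reachable graph of Q (12 states):
  t0 = (0 + 0 + d.0 + c.(0 | 0)) | (c.(0 + 0) | c.(0 + 0)) → —c→ t1, —c→ t2, —c→ t3, —d→ t4
  t1 = (0 + 0 + d.0 + c.(0 | 0)) | ((0 + 0) | c.(0 + 0)) → —c→ t5, —c→ t6, —d→ t7
  t2 = (0 + 0 + d.0 + c.(0 | 0)) | (c.(0 + 0) | (0 + 0)) → —c→ t5, —c→ t8, —d→ t9
  t3 = 0 | 0 | (c.(0 + 0) | c.(0 + 0)) → —c→ t6, —c→ t8
  t4 = 0 | (c.(0 + 0) | c.(0 + 0)) → —c→ t7, —c→ t9
  t5 = (0 + 0 + d.0 + c.(0 | 0)) | ((0 + 0) | (0 + 0)) → —c→ t10, —d→ t11
  t6 = 0 | 0 | ((0 + 0) | c.(0 + 0)) → —c→ t10
  t7 = 0 | ((0 + 0) | c.(0 + 0)) → —c→ t11
  t8 = 0 | 0 | (c.(0 + 0) | (0 + 0)) → —c→ t10
  t9 = 0 | (c.(0 + 0) | (0 + 0)) → —c→ t11
  t10 = 0 | 0 | ((0 + 0) | (0 + 0)) → deadlocked
  t11 = 0 | ((0 + 0) | (0 + 0)) → deadlocked
Coarsest stable partition (strong bisimilarity classes):
  B0 = {s0, t0}
  B1 = {s3, s4, t3, t4}
  B2 = {s6, s7, s8, s9, t6, t7, t8, t9}
  B3 = {s10, s11, t10, t11}
  B4 = {s1, s2, t1, t2}
  B5 = {s5, t5}
s0 ∈ B0, t0 ∈ B0 → same block
Bisimilar ⇒ trace-equivalent.

trace-equivalent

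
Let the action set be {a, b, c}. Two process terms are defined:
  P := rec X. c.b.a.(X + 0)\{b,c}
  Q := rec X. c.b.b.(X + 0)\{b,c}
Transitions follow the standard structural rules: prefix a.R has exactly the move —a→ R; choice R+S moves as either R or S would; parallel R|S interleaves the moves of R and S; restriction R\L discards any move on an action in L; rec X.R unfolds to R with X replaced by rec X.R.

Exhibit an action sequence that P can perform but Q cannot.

cba

LTS(P): 4 reachable states
  s0 = rec X. c.b.a.(X + 0)\{b,c} has moves —c→ s1
  s1 = b.a.((rec X. c.b.a.(X + 0)\{b,c}) + 0)\{b,c} has moves —b→ s2
  s2 = a.((rec X. c.b.a.(X + 0)\{b,c}) + 0)\{b,c} has moves —a→ s3
  s3 = ((rec X. c.b.a.(X + 0)\{b,c}) + 0)\{b,c} has moves stopped
LTS(Q): 4 reachable states
  t0 = rec X. c.b.b.(X + 0)\{b,c} has moves —c→ t1
  t1 = b.b.((rec X. c.b.b.(X + 0)\{b,c}) + 0)\{b,c} has moves —b→ t2
  t2 = b.((rec X. c.b.b.(X + 0)\{b,c}) + 0)\{b,c} has moves —b→ t3
  t3 = ((rec X. c.b.b.(X + 0)\{b,c}) + 0)\{b,c} has moves stopped
Executing cba from P (initial set {s0}):
  after c @ step 1: {s1}
  after b @ step 2: {s2}
  after a @ step 3: {s3}
  P completes σ.
Executing cba from Q (initial set {t0}):
  after c @ step 1: {t1}
  after b @ step 2: {t2}
  after a @ step 3: ∅  — Q cannot continue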